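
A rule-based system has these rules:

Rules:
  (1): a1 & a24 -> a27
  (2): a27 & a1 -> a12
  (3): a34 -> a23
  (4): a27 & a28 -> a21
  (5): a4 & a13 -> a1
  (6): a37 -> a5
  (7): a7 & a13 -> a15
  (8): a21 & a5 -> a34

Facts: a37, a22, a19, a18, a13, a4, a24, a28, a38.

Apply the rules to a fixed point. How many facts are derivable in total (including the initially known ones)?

Round 1: (5) [a4 & a13 -> a1]; (6) [a37 -> a5]. Adds a1, a5.
Round 2: (1) [a1 & a24 -> a27]. Adds a27.
Round 3: (2) [a27 & a1 -> a12]; (4) [a27 & a28 -> a21]. Adds a12, a21.
Round 4: (8) [a21 & a5 -> a34]. Adds a34.
Round 5: (3) [a34 -> a23]. Adds a23.
Closure: {a1, a12, a13, a18, a19, a21, a22, a23, a24, a27, a28, a34, a37, a38, a4, a5} — 16 facts.

16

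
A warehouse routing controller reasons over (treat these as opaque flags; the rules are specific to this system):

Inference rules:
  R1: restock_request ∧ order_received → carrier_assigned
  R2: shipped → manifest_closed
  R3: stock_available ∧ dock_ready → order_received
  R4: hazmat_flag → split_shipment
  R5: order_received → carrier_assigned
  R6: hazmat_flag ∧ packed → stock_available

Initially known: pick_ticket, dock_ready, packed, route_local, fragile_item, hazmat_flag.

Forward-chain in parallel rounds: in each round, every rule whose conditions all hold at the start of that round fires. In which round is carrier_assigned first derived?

3

Round 1 fires R4, R6, giving split_shipment, stock_available.
Round 2 fires R3, giving order_received.
Round 3 fires R5, giving carrier_assigned.
carrier_assigned first appears in round 3.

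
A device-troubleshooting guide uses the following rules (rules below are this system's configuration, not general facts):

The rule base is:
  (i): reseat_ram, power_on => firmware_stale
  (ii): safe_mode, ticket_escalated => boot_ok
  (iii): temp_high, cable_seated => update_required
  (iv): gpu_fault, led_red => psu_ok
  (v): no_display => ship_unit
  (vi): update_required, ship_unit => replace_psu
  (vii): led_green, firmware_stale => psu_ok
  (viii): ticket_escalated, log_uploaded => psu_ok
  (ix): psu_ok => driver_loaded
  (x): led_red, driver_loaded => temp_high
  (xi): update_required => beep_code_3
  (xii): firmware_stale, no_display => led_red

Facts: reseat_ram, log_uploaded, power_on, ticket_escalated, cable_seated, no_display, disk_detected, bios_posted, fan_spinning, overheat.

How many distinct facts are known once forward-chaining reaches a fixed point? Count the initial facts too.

19

Round 1: (i) [reseat_ram, power_on => firmware_stale]; (v) [no_display => ship_unit]; (viii) [ticket_escalated, log_uploaded => psu_ok]. New: firmware_stale, ship_unit, psu_ok.
Round 2: (ix) [psu_ok => driver_loaded]; (xii) [firmware_stale, no_display => led_red]. New: driver_loaded, led_red.
Round 3: (x) [led_red, driver_loaded => temp_high]. New: temp_high.
Round 4: (iii) [temp_high, cable_seated => update_required]. New: update_required.
Round 5: (vi) [update_required, ship_unit => replace_psu]; (xi) [update_required => beep_code_3]. New: replace_psu, beep_code_3.
Closure: {beep_code_3, bios_posted, cable_seated, disk_detected, driver_loaded, fan_spinning, firmware_stale, led_red, log_uploaded, no_display, overheat, power_on, psu_ok, replace_psu, reseat_ram, ship_unit, temp_high, ticket_escalated, update_required} — 19 facts.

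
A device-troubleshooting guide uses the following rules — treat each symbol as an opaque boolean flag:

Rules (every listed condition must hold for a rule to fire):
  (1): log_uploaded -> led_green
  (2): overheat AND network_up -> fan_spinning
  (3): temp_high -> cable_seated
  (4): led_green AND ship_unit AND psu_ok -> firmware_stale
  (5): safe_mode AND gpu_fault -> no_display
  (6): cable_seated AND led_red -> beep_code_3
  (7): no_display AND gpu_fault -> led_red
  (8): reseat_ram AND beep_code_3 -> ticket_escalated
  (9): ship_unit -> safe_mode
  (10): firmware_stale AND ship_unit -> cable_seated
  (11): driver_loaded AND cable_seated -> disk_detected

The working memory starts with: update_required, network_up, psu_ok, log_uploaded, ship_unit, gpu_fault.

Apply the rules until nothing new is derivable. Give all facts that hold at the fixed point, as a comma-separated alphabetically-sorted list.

beep_code_3, cable_seated, firmware_stale, gpu_fault, led_green, led_red, log_uploaded, network_up, no_display, psu_ok, safe_mode, ship_unit, update_required

Round 1 fires (1), (9), giving led_green, safe_mode.
Round 2 fires (4), (5), giving firmware_stale, no_display.
Round 3 fires (7), (10), giving led_red, cable_seated.
Round 4 fires (6), giving beep_code_3.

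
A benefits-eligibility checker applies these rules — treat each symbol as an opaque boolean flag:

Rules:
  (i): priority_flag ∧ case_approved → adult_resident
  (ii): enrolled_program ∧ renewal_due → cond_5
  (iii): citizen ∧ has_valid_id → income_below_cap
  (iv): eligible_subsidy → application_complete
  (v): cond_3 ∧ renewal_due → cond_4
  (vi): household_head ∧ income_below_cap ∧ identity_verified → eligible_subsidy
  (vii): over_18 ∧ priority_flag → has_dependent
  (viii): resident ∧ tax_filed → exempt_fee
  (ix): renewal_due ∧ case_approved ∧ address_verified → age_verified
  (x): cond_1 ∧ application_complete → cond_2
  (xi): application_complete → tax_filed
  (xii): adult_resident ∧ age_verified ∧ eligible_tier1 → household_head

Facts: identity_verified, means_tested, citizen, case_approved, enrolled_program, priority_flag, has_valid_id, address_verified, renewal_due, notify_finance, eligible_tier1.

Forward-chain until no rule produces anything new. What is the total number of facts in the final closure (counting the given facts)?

19

Round 1 fires (i), (ii), (iii), (ix), giving adult_resident, cond_5, income_below_cap, age_verified.
Round 2 fires (xii), giving household_head.
Round 3 fires (vi), giving eligible_subsidy.
Round 4 fires (iv), giving application_complete.
Round 5 fires (xi), giving tax_filed.
Closure: {address_verified, adult_resident, age_verified, application_complete, case_approved, citizen, cond_5, eligible_subsidy, eligible_tier1, enrolled_program, has_valid_id, household_head, identity_verified, income_below_cap, means_tested, notify_finance, priority_flag, renewal_due, tax_filed} — 19 facts.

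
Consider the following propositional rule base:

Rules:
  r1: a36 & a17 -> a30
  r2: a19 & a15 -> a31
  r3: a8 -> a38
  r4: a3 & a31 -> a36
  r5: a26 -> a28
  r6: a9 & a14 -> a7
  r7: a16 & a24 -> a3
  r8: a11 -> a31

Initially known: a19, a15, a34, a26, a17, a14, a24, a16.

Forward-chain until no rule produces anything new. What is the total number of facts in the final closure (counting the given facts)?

13

Round 1 — r2, r5, r7, derive a31, a28, a3.
Round 2 — r4, derive a36.
Round 3 — r1, derive a30.
Closure: {a14, a15, a16, a17, a19, a24, a26, a28, a3, a30, a31, a34, a36} — 13 facts.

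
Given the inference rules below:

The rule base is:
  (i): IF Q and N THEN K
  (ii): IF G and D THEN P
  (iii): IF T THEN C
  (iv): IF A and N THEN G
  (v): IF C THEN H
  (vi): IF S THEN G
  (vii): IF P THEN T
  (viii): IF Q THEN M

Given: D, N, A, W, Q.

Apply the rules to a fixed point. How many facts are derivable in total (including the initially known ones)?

12

Round 1 — (i), (iv), (viii), derive K, G, M.
Round 2 — (ii), derive P.
Round 3 — (vii), derive T.
Round 4 — (iii), derive C.
Round 5 — (v), derive H.
Closure: {A, C, D, G, H, K, M, N, P, Q, T, W} — 12 facts.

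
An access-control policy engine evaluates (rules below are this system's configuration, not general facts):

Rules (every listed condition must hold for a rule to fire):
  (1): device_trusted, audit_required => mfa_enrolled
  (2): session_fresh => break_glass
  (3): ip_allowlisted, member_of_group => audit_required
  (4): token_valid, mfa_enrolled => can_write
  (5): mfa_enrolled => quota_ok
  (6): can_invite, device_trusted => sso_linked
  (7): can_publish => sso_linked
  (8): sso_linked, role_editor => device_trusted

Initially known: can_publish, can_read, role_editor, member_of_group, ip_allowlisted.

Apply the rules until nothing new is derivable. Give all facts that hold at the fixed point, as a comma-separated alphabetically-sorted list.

audit_required, can_publish, can_read, device_trusted, ip_allowlisted, member_of_group, mfa_enrolled, quota_ok, role_editor, sso_linked

Round 1: (3) [ip_allowlisted, member_of_group => audit_required]; (7) [can_publish => sso_linked]. Adds audit_required, sso_linked.
Round 2: (8) [sso_linked, role_editor => device_trusted]. Adds device_trusted.
Round 3: (1) [device_trusted, audit_required => mfa_enrolled]. Adds mfa_enrolled.
Round 4: (5) [mfa_enrolled => quota_ok]. Adds quota_ok.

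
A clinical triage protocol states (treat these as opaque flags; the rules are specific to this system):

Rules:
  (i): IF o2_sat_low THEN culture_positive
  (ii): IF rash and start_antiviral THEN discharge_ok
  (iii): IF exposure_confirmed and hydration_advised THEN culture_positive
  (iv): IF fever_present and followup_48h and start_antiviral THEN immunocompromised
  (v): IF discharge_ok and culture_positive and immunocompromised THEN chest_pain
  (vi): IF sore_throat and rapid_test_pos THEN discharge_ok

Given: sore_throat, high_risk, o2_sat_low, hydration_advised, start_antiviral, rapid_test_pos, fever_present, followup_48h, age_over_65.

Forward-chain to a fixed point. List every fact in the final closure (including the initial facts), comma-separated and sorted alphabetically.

age_over_65, chest_pain, culture_positive, discharge_ok, fever_present, followup_48h, high_risk, hydration_advised, immunocompromised, o2_sat_low, rapid_test_pos, sore_throat, start_antiviral

[1] (i) [IF o2_sat_low THEN culture_positive]; (iv) [IF fever_present and followup_48h and start_antiviral THEN immunocompromised]; (vi) [IF sore_throat and rapid_test_pos THEN discharge_ok]. ⇒ new: culture_positive, immunocompromised, discharge_ok.
[2] (v) [IF discharge_ok and culture_positive and immunocompromised THEN chest_pain]. ⇒ new: chest_pain.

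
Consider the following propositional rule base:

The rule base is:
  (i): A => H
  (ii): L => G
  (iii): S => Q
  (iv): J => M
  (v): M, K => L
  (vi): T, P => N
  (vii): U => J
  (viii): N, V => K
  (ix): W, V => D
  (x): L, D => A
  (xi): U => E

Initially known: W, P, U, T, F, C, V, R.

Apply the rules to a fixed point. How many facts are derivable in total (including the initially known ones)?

18

Round 1: (vi) [T, P => N]; (vii) [U => J]; (ix) [W, V => D]; (xi) [U => E]. Adds N, J, D, E.
Round 2: (iv) [J => M]; (viii) [N, V => K]. Adds M, K.
Round 3: (v) [M, K => L]. Adds L.
Round 4: (ii) [L => G]; (x) [L, D => A]. Adds G, A.
Round 5: (i) [A => H]. Adds H.
Closure: {A, C, D, E, F, G, H, J, K, L, M, N, P, R, T, U, V, W} — 18 facts.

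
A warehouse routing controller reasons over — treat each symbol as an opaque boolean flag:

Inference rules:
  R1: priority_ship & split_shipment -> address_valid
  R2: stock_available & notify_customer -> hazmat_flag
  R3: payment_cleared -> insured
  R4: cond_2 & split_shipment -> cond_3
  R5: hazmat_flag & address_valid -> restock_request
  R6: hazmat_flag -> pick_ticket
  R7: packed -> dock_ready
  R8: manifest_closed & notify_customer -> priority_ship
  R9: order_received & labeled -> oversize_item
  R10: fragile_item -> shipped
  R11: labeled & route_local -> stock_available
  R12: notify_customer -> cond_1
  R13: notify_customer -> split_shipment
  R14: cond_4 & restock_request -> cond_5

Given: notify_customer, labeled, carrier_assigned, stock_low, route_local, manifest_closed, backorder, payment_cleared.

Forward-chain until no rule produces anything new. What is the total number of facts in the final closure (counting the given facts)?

Round 1 — R3, R8, R11, R12, R13, derive insured, priority_ship, stock_available, cond_1, split_shipment.
Round 2 — R1, R2, derive address_valid, hazmat_flag.
Round 3 — R5, R6, derive restock_request, pick_ticket.
Closure: {address_valid, backorder, carrier_assigned, cond_1, hazmat_flag, insured, labeled, manifest_closed, notify_customer, payment_cleared, pick_ticket, priority_ship, restock_request, route_local, split_shipment, stock_available, stock_low} — 17 facts.

17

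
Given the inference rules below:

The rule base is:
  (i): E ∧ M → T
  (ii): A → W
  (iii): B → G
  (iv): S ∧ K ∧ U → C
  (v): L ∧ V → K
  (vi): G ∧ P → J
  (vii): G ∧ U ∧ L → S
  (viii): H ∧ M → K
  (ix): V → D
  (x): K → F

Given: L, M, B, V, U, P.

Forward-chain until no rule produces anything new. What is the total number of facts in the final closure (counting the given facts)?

Round 1: (iii) [B → G]; (v) [L ∧ V → K]; (ix) [V → D]. New: G, K, D.
Round 2: (vi) [G ∧ P → J]; (vii) [G ∧ U ∧ L → S]; (x) [K → F]. New: J, S, F.
Round 3: (iv) [S ∧ K ∧ U → C]. New: C.
Closure: {B, C, D, F, G, J, K, L, M, P, S, U, V} — 13 facts.

13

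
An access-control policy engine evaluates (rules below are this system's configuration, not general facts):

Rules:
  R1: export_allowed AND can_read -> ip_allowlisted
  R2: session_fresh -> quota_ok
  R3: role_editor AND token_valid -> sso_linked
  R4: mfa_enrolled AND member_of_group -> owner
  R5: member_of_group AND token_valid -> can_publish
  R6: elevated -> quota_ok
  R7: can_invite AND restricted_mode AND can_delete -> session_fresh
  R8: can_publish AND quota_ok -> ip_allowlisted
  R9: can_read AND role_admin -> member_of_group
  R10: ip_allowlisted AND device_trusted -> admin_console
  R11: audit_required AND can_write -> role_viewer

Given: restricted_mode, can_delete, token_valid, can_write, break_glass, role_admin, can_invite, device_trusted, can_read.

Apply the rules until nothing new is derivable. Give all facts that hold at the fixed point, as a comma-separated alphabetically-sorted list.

admin_console, break_glass, can_delete, can_invite, can_publish, can_read, can_write, device_trusted, ip_allowlisted, member_of_group, quota_ok, restricted_mode, role_admin, session_fresh, token_valid

Round 1: R7 [can_invite AND restricted_mode AND can_delete -> session_fresh]; R9 [can_read AND role_admin -> member_of_group]. New: session_fresh, member_of_group.
Round 2: R2 [session_fresh -> quota_ok]; R5 [member_of_group AND token_valid -> can_publish]. New: quota_ok, can_publish.
Round 3: R8 [can_publish AND quota_ok -> ip_allowlisted]. New: ip_allowlisted.
Round 4: R10 [ip_allowlisted AND device_trusted -> admin_console]. New: admin_console.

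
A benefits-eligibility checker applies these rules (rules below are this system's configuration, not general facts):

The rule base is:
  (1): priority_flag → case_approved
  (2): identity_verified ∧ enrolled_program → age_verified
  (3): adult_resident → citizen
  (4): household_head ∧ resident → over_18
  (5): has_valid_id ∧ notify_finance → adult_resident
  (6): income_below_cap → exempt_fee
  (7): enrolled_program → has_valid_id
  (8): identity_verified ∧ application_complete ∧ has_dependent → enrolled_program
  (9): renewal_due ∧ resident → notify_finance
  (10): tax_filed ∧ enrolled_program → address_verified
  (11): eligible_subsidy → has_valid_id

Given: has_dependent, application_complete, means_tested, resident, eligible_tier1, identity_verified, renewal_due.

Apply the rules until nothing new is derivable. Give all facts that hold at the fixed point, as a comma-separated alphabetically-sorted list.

Round 1: (8) [identity_verified ∧ application_complete ∧ has_dependent → enrolled_program]; (9) [renewal_due ∧ resident → notify_finance]. New: enrolled_program, notify_finance.
Round 2: (2) [identity_verified ∧ enrolled_program → age_verified]; (7) [enrolled_program → has_valid_id]. New: age_verified, has_valid_id.
Round 3: (5) [has_valid_id ∧ notify_finance → adult_resident]. New: adult_resident.
Round 4: (3) [adult_resident → citizen]. New: citizen.

adult_resident, age_verified, application_complete, citizen, eligible_tier1, enrolled_program, has_dependent, has_valid_id, identity_verified, means_tested, notify_finance, renewal_due, resident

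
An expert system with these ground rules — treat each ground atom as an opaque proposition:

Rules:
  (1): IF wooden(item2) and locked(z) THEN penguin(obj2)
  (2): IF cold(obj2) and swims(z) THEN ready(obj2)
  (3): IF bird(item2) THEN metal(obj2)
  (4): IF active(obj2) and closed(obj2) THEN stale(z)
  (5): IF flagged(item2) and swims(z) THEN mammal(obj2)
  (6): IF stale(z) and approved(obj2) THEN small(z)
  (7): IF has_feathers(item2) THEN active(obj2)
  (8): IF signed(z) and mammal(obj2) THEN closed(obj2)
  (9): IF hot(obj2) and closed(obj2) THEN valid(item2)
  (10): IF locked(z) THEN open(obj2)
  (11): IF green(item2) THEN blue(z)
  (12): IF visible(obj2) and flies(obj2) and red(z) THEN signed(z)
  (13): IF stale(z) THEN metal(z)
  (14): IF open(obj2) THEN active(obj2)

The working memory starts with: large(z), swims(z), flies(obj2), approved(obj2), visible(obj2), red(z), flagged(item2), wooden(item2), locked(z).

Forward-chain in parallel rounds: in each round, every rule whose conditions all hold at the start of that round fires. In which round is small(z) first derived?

Round 1: (1) [IF wooden(item2) and locked(z) THEN penguin(obj2)]; (5) [IF flagged(item2) and swims(z) THEN mammal(obj2)]; (10) [IF locked(z) THEN open(obj2)]; (12) [IF visible(obj2) and flies(obj2) and red(z) THEN signed(z)]. New: penguin(obj2), mammal(obj2), open(obj2), signed(z).
Round 2: (8) [IF signed(z) and mammal(obj2) THEN closed(obj2)]; (14) [IF open(obj2) THEN active(obj2)]. New: closed(obj2), active(obj2).
Round 3: (4) [IF active(obj2) and closed(obj2) THEN stale(z)]. New: stale(z).
Round 4: (6) [IF stale(z) and approved(obj2) THEN small(z)]; (13) [IF stale(z) THEN metal(z)]. New: small(z), metal(z).
small(z) first appears in round 4.

4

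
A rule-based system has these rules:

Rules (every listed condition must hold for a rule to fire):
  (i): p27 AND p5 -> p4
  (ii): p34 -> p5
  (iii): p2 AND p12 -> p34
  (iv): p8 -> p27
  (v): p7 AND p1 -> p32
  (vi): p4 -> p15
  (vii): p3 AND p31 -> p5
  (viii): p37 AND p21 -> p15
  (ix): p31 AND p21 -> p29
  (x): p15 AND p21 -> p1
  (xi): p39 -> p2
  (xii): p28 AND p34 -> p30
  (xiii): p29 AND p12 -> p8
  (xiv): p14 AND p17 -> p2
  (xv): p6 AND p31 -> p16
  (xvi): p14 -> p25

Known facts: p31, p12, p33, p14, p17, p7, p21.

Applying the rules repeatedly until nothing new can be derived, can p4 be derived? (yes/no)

yes

Round 1: (ix) [p31 AND p21 -> p29]; (xiv) [p14 AND p17 -> p2]; (xvi) [p14 -> p25]. New: p29, p2, p25.
Round 2: (iii) [p2 AND p12 -> p34]; (xiii) [p29 AND p12 -> p8]. New: p34, p8.
Round 3: (ii) [p34 -> p5]; (iv) [p8 -> p27]. New: p5, p27.
Round 4: (i) [p27 AND p5 -> p4]. New: p4.
Round 5: (vi) [p4 -> p15]. New: p15.
Round 6: (x) [p15 AND p21 -> p1]. New: p1.
Round 7: (v) [p7 AND p1 -> p32]. New: p32.
p4 appears in round 4, so it is derivable.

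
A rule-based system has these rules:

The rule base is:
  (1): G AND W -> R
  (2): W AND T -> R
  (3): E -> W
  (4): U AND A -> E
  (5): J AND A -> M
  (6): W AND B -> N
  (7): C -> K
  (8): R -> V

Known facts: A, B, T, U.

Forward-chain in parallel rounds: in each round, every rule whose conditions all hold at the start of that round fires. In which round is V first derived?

Round 1: (4) [U AND A -> E]. Adds E.
Round 2: (3) [E -> W]. Adds W.
Round 3: (2) [W AND T -> R]; (6) [W AND B -> N]. Adds R, N.
Round 4: (8) [R -> V]. Adds V.
V first appears in round 4.

4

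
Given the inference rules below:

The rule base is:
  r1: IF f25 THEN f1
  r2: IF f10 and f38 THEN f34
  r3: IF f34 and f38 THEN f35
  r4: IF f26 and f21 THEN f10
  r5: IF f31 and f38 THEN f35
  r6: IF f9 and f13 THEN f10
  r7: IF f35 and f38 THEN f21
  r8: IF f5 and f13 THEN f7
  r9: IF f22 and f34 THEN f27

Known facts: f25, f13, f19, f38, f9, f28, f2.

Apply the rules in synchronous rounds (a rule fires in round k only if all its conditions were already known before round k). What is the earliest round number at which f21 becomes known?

Round 1: r1 [IF f25 THEN f1]; r6 [IF f9 and f13 THEN f10]. Adds f1, f10.
Round 2: r2 [IF f10 and f38 THEN f34]. Adds f34.
Round 3: r3 [IF f34 and f38 THEN f35]. Adds f35.
Round 4: r7 [IF f35 and f38 THEN f21]. Adds f21.
f21 first appears in round 4.

4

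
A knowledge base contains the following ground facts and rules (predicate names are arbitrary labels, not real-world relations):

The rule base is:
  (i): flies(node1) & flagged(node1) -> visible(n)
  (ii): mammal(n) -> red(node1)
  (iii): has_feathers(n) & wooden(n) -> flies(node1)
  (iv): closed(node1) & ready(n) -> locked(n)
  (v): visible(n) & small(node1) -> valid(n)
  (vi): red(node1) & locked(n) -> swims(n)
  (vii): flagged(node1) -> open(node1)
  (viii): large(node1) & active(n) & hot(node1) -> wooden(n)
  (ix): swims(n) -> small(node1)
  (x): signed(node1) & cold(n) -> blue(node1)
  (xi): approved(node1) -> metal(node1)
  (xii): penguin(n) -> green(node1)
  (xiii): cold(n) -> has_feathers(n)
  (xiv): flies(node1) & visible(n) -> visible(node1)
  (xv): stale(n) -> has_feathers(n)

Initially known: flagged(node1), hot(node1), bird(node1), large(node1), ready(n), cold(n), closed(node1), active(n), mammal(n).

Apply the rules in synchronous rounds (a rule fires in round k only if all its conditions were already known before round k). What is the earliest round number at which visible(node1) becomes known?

4

Round 1: (ii) [mammal(n) -> red(node1)]; (iv) [closed(node1) & ready(n) -> locked(n)]; (vii) [flagged(node1) -> open(node1)]; (viii) [large(node1) & active(n) & hot(node1) -> wooden(n)]; (xiii) [cold(n) -> has_feathers(n)]. New: red(node1), locked(n), open(node1), wooden(n), has_feathers(n).
Round 2: (iii) [has_feathers(n) & wooden(n) -> flies(node1)]; (vi) [red(node1) & locked(n) -> swims(n)]. New: flies(node1), swims(n).
Round 3: (i) [flies(node1) & flagged(node1) -> visible(n)]; (ix) [swims(n) -> small(node1)]. New: visible(n), small(node1).
Round 4: (v) [visible(n) & small(node1) -> valid(n)]; (xiv) [flies(node1) & visible(n) -> visible(node1)]. New: valid(n), visible(node1).
visible(node1) first appears in round 4.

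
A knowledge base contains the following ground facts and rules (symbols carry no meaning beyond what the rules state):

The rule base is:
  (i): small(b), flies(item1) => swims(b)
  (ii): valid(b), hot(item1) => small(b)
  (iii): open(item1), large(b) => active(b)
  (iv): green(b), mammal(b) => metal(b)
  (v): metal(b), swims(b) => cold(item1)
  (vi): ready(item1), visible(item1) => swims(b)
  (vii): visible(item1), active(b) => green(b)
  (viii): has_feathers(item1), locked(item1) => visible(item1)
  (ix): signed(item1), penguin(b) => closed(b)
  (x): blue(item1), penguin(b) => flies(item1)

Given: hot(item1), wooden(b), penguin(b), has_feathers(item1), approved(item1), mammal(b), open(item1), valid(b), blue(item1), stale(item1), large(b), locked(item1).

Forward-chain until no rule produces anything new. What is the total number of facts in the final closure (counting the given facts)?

[1] (ii) [valid(b), hot(item1) => small(b)]; (iii) [open(item1), large(b) => active(b)]; (viii) [has_feathers(item1), locked(item1) => visible(item1)]; (x) [blue(item1), penguin(b) => flies(item1)]. ⇒ new: small(b), active(b), visible(item1), flies(item1).
[2] (i) [small(b), flies(item1) => swims(b)]; (vii) [visible(item1), active(b) => green(b)]. ⇒ new: swims(b), green(b).
[3] (iv) [green(b), mammal(b) => metal(b)]. ⇒ new: metal(b).
[4] (v) [metal(b), swims(b) => cold(item1)]. ⇒ new: cold(item1).
Closure: {active(b), approved(item1), blue(item1), cold(item1), flies(item1), green(b), has_feathers(item1), hot(item1), large(b), locked(item1), mammal(b), metal(b), open(item1), penguin(b), small(b), stale(item1), swims(b), valid(b), visible(item1), wooden(b)} — 20 facts.

20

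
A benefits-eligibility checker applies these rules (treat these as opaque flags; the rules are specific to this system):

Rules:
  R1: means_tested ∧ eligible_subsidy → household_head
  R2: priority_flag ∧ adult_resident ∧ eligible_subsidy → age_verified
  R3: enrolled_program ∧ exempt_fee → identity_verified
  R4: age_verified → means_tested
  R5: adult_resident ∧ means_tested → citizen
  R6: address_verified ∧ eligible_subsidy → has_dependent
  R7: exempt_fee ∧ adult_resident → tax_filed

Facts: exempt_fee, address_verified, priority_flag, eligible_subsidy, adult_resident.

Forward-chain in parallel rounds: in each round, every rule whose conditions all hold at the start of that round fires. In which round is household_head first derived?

Round 1: R2 [priority_flag ∧ adult_resident ∧ eligible_subsidy → age_verified]; R6 [address_verified ∧ eligible_subsidy → has_dependent]; R7 [exempt_fee ∧ adult_resident → tax_filed]. Adds age_verified, has_dependent, tax_filed.
Round 2: R4 [age_verified → means_tested]. Adds means_tested.
Round 3: R1 [means_tested ∧ eligible_subsidy → household_head]; R5 [adult_resident ∧ means_tested → citizen]. Adds household_head, citizen.
household_head first appears in round 3.

3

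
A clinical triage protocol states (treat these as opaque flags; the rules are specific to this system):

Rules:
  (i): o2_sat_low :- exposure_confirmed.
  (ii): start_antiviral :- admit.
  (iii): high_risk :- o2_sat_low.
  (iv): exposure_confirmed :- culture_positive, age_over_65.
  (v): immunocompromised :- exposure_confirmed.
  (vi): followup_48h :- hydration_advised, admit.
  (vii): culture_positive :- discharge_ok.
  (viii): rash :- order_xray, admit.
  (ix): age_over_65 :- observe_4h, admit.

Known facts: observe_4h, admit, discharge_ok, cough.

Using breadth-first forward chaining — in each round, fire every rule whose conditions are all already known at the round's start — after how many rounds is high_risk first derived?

4

Round 1 — (ii), (vii), (ix), derive start_antiviral, culture_positive, age_over_65.
Round 2 — (iv), derive exposure_confirmed.
Round 3 — (i), (v), derive o2_sat_low, immunocompromised.
Round 4 — (iii), derive high_risk.
high_risk first appears in round 4.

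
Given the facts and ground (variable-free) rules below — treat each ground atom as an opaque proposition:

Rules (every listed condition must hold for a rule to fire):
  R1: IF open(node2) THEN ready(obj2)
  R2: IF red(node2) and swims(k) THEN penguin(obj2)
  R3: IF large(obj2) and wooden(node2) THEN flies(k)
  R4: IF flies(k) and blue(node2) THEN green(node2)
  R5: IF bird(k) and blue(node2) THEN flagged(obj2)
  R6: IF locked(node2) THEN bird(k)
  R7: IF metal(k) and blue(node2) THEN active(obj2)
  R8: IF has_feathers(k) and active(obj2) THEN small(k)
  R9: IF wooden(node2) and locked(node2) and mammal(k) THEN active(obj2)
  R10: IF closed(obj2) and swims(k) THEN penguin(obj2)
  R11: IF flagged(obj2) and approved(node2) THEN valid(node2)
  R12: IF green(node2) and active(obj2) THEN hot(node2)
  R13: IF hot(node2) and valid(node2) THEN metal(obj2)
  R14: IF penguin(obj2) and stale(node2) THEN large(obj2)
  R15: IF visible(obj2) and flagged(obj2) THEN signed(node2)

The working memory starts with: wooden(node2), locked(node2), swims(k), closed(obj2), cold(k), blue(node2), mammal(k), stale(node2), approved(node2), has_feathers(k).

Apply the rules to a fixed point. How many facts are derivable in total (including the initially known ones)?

Round 1 — R6, R9, R10, derive bird(k), active(obj2), penguin(obj2).
Round 2 — R5, R8, R14, derive flagged(obj2), small(k), large(obj2).
Round 3 — R3, R11, derive flies(k), valid(node2).
Round 4 — R4, derive green(node2).
Round 5 — R12, derive hot(node2).
Round 6 — R13, derive metal(obj2).
Closure: {active(obj2), approved(node2), bird(k), blue(node2), closed(obj2), cold(k), flagged(obj2), flies(k), green(node2), has_feathers(k), hot(node2), large(obj2), locked(node2), mammal(k), metal(obj2), penguin(obj2), small(k), stale(node2), swims(k), valid(node2), wooden(node2)} — 21 facts.

21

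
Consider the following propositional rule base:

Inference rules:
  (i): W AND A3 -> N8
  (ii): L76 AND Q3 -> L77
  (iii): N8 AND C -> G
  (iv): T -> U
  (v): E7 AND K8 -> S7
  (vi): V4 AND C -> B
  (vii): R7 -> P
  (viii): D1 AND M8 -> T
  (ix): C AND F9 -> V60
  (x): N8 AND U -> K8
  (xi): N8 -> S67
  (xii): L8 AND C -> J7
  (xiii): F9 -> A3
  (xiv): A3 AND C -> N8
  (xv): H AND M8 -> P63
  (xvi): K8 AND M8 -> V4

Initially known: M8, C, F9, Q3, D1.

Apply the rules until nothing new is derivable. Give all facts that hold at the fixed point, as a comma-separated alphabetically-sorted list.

A3, B, C, D1, F9, G, K8, M8, N8, Q3, S67, T, U, V4, V60

[1] (viii) [D1 AND M8 -> T]; (ix) [C AND F9 -> V60]; (xiii) [F9 -> A3]. ⇒ new: T, V60, A3.
[2] (iv) [T -> U]; (xiv) [A3 AND C -> N8]. ⇒ new: U, N8.
[3] (iii) [N8 AND C -> G]; (x) [N8 AND U -> K8]; (xi) [N8 -> S67]. ⇒ new: G, K8, S67.
[4] (xvi) [K8 AND M8 -> V4]. ⇒ new: V4.
[5] (vi) [V4 AND C -> B]. ⇒ new: B.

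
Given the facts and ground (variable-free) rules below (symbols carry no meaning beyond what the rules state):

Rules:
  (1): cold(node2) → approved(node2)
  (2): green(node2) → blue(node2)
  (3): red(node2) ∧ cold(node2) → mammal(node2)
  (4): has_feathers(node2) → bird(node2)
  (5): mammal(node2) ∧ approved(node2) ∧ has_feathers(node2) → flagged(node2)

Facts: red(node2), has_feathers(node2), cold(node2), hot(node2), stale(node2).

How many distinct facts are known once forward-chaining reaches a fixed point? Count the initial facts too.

9

[1] (1) [cold(node2) → approved(node2)]; (3) [red(node2) ∧ cold(node2) → mammal(node2)]; (4) [has_feathers(node2) → bird(node2)]. ⇒ new: approved(node2), mammal(node2), bird(node2).
[2] (5) [mammal(node2) ∧ approved(node2) ∧ has_feathers(node2) → flagged(node2)]. ⇒ new: flagged(node2).
Closure: {approved(node2), bird(node2), cold(node2), flagged(node2), has_feathers(node2), hot(node2), mammal(node2), red(node2), stale(node2)} — 9 facts.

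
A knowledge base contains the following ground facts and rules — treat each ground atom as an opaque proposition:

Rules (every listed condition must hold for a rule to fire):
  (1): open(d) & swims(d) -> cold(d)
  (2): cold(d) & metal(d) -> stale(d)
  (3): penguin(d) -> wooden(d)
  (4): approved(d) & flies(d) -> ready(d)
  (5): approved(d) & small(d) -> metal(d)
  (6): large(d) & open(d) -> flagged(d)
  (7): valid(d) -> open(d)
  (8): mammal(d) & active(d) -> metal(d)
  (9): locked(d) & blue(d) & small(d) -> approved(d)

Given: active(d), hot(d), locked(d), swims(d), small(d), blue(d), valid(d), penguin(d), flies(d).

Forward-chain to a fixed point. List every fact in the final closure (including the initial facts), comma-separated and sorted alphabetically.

Round 1 — (3), (7), (9), derive wooden(d), open(d), approved(d).
Round 2 — (1), (4), (5), derive cold(d), ready(d), metal(d).
Round 3 — (2), derive stale(d).

active(d), approved(d), blue(d), cold(d), flies(d), hot(d), locked(d), metal(d), open(d), penguin(d), ready(d), small(d), stale(d), swims(d), valid(d), wooden(d)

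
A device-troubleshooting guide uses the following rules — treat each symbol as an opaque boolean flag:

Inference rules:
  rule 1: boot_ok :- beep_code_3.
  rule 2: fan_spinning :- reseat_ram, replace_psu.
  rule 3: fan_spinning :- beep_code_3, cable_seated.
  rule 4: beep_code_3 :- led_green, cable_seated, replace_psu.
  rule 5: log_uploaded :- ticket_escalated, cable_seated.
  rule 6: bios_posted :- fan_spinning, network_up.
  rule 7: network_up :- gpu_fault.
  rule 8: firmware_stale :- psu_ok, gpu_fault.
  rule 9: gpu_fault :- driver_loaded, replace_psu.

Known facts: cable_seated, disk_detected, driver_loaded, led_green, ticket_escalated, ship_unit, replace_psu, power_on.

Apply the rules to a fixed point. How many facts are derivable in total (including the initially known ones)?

15

Round 1 — rule 4, rule 5, rule 9, derive beep_code_3, log_uploaded, gpu_fault.
Round 2 — rule 1, rule 3, rule 7, derive boot_ok, fan_spinning, network_up.
Round 3 — rule 6, derive bios_posted.
Closure: {beep_code_3, bios_posted, boot_ok, cable_seated, disk_detected, driver_loaded, fan_spinning, gpu_fault, led_green, log_uploaded, network_up, power_on, replace_psu, ship_unit, ticket_escalated} — 15 facts.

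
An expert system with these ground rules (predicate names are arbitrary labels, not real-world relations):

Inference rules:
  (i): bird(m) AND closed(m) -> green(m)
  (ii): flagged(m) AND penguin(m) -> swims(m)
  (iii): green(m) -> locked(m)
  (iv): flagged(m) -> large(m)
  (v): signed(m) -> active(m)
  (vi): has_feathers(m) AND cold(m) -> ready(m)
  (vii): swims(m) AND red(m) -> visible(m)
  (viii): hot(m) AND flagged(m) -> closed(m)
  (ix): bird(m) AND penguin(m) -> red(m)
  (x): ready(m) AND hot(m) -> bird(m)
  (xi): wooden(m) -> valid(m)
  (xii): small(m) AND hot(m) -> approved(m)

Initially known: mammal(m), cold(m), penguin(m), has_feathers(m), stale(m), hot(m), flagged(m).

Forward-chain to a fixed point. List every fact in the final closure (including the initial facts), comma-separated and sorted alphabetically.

bird(m), closed(m), cold(m), flagged(m), green(m), has_feathers(m), hot(m), large(m), locked(m), mammal(m), penguin(m), ready(m), red(m), stale(m), swims(m), visible(m)

Round 1 fires (ii), (iv), (vi), (viii), giving swims(m), large(m), ready(m), closed(m).
Round 2 fires (x), giving bird(m).
Round 3 fires (i), (ix), giving green(m), red(m).
Round 4 fires (iii), (vii), giving locked(m), visible(m).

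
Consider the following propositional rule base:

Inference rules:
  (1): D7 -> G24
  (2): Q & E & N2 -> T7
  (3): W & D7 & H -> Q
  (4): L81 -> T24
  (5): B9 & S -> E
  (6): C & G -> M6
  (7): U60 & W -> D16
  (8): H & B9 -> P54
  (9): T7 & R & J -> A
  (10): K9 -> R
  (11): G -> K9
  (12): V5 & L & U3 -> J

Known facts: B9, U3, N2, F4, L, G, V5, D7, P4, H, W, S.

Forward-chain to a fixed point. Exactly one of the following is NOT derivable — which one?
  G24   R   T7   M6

[1] (1) [D7 -> G24]; (3) [W & D7 & H -> Q]; (5) [B9 & S -> E]; (8) [H & B9 -> P54]; (11) [G -> K9]; (12) [V5 & L & U3 -> J]. ⇒ new: G24, Q, E, P54, K9, J.
[2] (2) [Q & E & N2 -> T7]; (10) [K9 -> R]. ⇒ new: T7, R.
[3] (9) [T7 & R & J -> A]. ⇒ new: A.
Derived: G24 (round 1), R (round 2), T7 (round 2). M6 never appears in any round.

M6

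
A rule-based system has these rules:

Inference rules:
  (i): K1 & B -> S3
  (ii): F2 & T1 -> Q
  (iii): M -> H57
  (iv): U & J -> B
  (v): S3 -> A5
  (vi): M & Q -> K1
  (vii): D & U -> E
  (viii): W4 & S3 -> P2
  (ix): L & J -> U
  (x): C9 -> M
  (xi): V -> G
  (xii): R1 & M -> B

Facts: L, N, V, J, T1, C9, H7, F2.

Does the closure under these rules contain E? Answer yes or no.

no

Round 1 fires (ii), (ix), (x), (xi), giving Q, U, M, G.
Round 2 fires (iii), (iv), (vi), giving H57, B, K1.
Round 3 fires (i), giving S3.
Round 4 fires (v), giving A5.
Fixed point reached. E is concluded only by (vii); (vii) needs D (never derived).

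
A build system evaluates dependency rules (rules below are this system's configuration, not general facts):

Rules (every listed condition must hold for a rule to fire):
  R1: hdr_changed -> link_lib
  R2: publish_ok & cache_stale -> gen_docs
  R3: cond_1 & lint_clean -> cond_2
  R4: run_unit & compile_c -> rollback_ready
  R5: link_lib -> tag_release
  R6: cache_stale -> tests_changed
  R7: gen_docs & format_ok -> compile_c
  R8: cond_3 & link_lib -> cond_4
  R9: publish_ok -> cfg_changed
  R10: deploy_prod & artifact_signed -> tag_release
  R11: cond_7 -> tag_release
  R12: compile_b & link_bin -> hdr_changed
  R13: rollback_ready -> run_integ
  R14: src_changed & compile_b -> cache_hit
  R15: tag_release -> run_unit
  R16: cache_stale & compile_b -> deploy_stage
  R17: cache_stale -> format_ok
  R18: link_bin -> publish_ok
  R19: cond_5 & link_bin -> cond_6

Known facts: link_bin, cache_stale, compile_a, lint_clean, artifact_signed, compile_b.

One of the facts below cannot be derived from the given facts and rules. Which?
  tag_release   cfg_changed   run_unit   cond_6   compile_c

Round 1: R6 [cache_stale -> tests_changed]; R12 [compile_b & link_bin -> hdr_changed]; R16 [cache_stale & compile_b -> deploy_stage]; R17 [cache_stale -> format_ok]; R18 [link_bin -> publish_ok]. New: tests_changed, hdr_changed, deploy_stage, format_ok, publish_ok.
Round 2: R1 [hdr_changed -> link_lib]; R2 [publish_ok & cache_stale -> gen_docs]; R9 [publish_ok -> cfg_changed]. New: link_lib, gen_docs, cfg_changed.
Round 3: R5 [link_lib -> tag_release]; R7 [gen_docs & format_ok -> compile_c]. New: tag_release, compile_c.
Round 4: R15 [tag_release -> run_unit]. New: run_unit.
Round 5: R4 [run_unit & compile_c -> rollback_ready]. New: rollback_ready.
Round 6: R13 [rollback_ready -> run_integ]. New: run_integ.
Derived: tag_release (round 3), cfg_changed (round 2), compile_c (round 3), run_unit (round 4). cond_6 never appears in any round.

cond_6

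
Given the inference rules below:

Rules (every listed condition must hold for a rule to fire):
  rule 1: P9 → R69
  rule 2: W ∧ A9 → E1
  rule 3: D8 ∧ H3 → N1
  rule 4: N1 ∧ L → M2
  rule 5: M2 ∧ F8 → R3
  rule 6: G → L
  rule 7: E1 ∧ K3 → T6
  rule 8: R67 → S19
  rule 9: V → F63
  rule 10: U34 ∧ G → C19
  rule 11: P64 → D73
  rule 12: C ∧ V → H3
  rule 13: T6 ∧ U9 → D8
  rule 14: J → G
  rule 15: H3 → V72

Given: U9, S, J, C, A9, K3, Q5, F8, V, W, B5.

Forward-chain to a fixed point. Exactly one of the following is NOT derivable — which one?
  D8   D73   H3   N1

D73

[1] rule 2 [W ∧ A9 → E1]; rule 9 [V → F63]; rule 12 [C ∧ V → H3]; rule 14 [J → G]. ⇒ new: E1, F63, H3, G.
[2] rule 6 [G → L]; rule 7 [E1 ∧ K3 → T6]; rule 15 [H3 → V72]. ⇒ new: L, T6, V72.
[3] rule 13 [T6 ∧ U9 → D8]. ⇒ new: D8.
[4] rule 3 [D8 ∧ H3 → N1]. ⇒ new: N1.
[5] rule 4 [N1 ∧ L → M2]. ⇒ new: M2.
[6] rule 5 [M2 ∧ F8 → R3]. ⇒ new: R3.
Derived: D8 (round 3), H3 (round 1), N1 (round 4). D73 never appears in any round.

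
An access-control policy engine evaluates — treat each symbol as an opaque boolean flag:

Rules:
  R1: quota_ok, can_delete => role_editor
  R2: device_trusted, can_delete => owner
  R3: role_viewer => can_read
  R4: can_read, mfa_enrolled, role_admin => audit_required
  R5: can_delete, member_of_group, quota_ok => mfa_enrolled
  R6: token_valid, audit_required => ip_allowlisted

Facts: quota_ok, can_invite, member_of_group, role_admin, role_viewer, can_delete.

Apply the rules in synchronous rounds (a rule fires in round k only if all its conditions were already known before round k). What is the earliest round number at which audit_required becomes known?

2

[1] R1 [quota_ok, can_delete => role_editor]; R3 [role_viewer => can_read]; R5 [can_delete, member_of_group, quota_ok => mfa_enrolled]. ⇒ new: role_editor, can_read, mfa_enrolled.
[2] R4 [can_read, mfa_enrolled, role_admin => audit_required]. ⇒ new: audit_required.
audit_required first appears in round 2.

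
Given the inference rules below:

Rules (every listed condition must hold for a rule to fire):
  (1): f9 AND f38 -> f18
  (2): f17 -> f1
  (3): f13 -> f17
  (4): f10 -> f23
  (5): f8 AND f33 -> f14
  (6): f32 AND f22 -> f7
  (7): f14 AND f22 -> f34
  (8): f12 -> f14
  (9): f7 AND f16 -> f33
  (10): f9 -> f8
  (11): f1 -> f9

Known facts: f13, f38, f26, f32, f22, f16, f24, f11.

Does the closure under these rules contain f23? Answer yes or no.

no

Round 1 — (3), (6), derive f17, f7.
Round 2 — (2), (9), derive f1, f33.
Round 3 — (11), derive f9.
Round 4 — (1), (10), derive f18, f8.
Round 5 — (5), derive f14.
Round 6 — (7), derive f34.
Fixed point reached. f23 is concluded only by (4); (4) needs f10 (never derived).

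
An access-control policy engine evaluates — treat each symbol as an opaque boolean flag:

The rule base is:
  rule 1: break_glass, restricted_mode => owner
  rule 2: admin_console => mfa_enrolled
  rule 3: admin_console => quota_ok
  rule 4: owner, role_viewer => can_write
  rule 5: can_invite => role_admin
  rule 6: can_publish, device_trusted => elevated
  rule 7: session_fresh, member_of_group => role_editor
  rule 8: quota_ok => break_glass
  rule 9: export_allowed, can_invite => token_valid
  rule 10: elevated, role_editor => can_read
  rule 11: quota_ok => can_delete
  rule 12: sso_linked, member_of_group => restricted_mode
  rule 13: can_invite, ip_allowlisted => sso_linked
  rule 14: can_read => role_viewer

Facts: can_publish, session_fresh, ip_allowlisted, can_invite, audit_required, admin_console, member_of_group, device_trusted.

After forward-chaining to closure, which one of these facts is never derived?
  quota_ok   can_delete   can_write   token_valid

Round 1: rule 2 [admin_console => mfa_enrolled]; rule 3 [admin_console => quota_ok]; rule 5 [can_invite => role_admin]; rule 6 [can_publish, device_trusted => elevated]; rule 7 [session_fresh, member_of_group => role_editor]; rule 13 [can_invite, ip_allowlisted => sso_linked]. New: mfa_enrolled, quota_ok, role_admin, elevated, role_editor, sso_linked.
Round 2: rule 8 [quota_ok => break_glass]; rule 10 [elevated, role_editor => can_read]; rule 11 [quota_ok => can_delete]; rule 12 [sso_linked, member_of_group => restricted_mode]. New: break_glass, can_read, can_delete, restricted_mode.
Round 3: rule 1 [break_glass, restricted_mode => owner]; rule 14 [can_read => role_viewer]. New: owner, role_viewer.
Round 4: rule 4 [owner, role_viewer => can_write]. New: can_write.
Derived: quota_ok (round 1), can_write (round 4), can_delete (round 2). token_valid never appears in any round.

token_valid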